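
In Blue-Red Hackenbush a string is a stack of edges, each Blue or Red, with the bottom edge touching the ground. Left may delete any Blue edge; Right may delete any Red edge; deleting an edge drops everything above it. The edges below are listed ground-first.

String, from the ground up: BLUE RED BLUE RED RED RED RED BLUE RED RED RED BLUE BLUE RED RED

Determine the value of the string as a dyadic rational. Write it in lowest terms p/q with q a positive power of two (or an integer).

Recurse on prefixes of the 15-edge string BLUE RED BLUE RED RED RED RED BLUE RED RED RED BLUE BLUE RED RED:
edge 1 of 15 (BLUE): { 0 | · } — 1
edge 2 of 15 (RED): { 0 | 1 } — 1/2
edge 3 of 15 (BLUE): { 0 1/2 | 1 } — 3/4
edge 4 of 15 (RED): { 0 1/2 | 3/4 1 } — 5/8
edge 5 of 15 (RED): { 0 1/2 | 5/8 3/4 1 } — 9/16
edge 6 of 15 (RED): { 0 1/2 | 9/16 5/8 3/4 1 } — 17/32
edge 7 of 15 (RED): { 0 1/2 | 17/32 9/16 5/8 3/4 1 } — 33/64
edge 8 of 15 (BLUE): { 0 1/2 33/64 | 17/32 9/16 5/8 3/4 1 } — 67/128
edge 9 of 15 (RED): { 0 1/2 33/64 | 67/128 17/32 9/16 5/8 3/4 1 } — 133/256
edge 10 of 15 (RED): { 0 1/2 33/64 | 133/256 67/128 17/32 9/16 5/8 3/4 1 } — 265/512
edge 11 of 15 (RED): { 0 1/2 33/64 | 265/512 133/256 67/128 17/32 9/16 5/8 3/4 1 } — 529/1024
edge 12 of 15 (BLUE): { 0 1/2 33/64 529/1024 | 265/512 133/256 67/128 17/32 9/16 5/8 3/4 1 } — 1059/2048
edge 13 of 15 (BLUE): { 0 1/2 33/64 529/1024 1059/2048 | 265/512 133/256 67/128 17/32 9/16 5/8 3/4 1 } — 2119/4096
edge 14 of 15 (RED): { 0 1/2 33/64 529/1024 1059/2048 | 2119/4096 265/512 133/256 67/128 17/32 9/16 5/8 3/4 1 } — 4237/8192
edge 15 of 15 (RED): { 0 1/2 33/64 529/1024 1059/2048 | 4237/8192 2119/4096 265/512 133/256 67/128 17/32 9/16 5/8 3/4 1 } — 8473/16384

8473/16384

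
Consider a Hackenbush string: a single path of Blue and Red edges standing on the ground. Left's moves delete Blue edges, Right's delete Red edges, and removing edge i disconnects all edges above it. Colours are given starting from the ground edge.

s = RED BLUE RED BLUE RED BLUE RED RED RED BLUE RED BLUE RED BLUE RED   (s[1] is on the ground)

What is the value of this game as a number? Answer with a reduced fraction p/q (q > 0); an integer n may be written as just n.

G_1 [R]  L=[∅]  R=[0]  => -1
G_2 [RB]  L=[-1]  R=[0]  => -1/2
G_3 [RBR]  L=[-1]  R=[-1/2, 0]  => -3/4
G_4 [RBRB]  L=[-1, -3/4]  R=[-1/2, 0]  => -5/8
G_5 [RBRBR]  L=[-1, -3/4]  R=[-5/8, -1/2, 0]  => -11/16
G_6 [RBRBRB]  L=[-1, -3/4, -11/16]  R=[-5/8, -1/2, 0]  => -21/32
G_7 [RBRBRBR]  L=[-1, -3/4, -11/16]  R=[-21/32, -5/8, -1/2, 0]  => -43/64
G_8 [RBRBRBRR]  L=[-1, -3/4, -11/16]  R=[-43/64, -21/32, -5/8, -1/2, 0]  => -87/128
G_9 [RBRBRBRRR]  L=[-1, -3/4, -11/16]  R=[-87/128, -43/64, -21/32, -5/8, -1/2, 0]  => -175/256
G_10 [RBRBRBRRRB]  L=[-1, -3/4, -11/16, -175/256]  R=[-87/128, -43/64, -21/32, -5/8, -1/2, 0]  => -349/512
G_11 [RBRBRBRRRBR]  L=[-1, -3/4, -11/16, -175/256]  R=[-349/512, -87/128, -43/64, -21/32, -5/8, -1/2, 0]  => -699/1024
G_12 [RBRBRBRRRBRB]  L=[-1, -3/4, -11/16, -175/256, -699/1024]  R=[-349/512, -87/128, -43/64, -21/32, -5/8, -1/2, 0]  => -1397/2048
G_13 [RBRBRBRRRBRBR]  L=[-1, -3/4, -11/16, -175/256, -699/1024]  R=[-1397/2048, -349/512, -87/128, -43/64, -21/32, -5/8, -1/2, 0]  => -2795/4096
G_14 [RBRBRBRRRBRBRB]  L=[-1, -3/4, -11/16, -175/256, -699/1024, -2795/4096]  R=[-1397/2048, -349/512, -87/128, -43/64, -21/32, -5/8, -1/2, 0]  => -5589/8192
G_15 [RBRBRBRRRBRBRBR]  L=[-1, -3/4, -11/16, -175/256, -699/1024, -2795/4096]  R=[-5589/8192, -1397/2048, -349/512, -87/128, -43/64, -21/32, -5/8, -1/2, 0]  => -11179/16384

-11179/16384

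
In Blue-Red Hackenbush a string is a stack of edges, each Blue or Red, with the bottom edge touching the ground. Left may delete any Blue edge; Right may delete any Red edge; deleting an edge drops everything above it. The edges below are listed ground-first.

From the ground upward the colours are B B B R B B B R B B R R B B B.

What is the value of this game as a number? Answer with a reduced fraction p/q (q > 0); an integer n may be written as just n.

11983/4096

val(B) = { 0 | · } ⇒ 1
val(BB) = { 0,1 | · } ⇒ 2
val(BBB) = { 0,1,2 | · } ⇒ 3
val(BBBR) = { 0,1,2 | 3 } ⇒ 5/2
val(BBBRB) = { 0,1,2,5/2 | 3 } ⇒ 11/4
val(BBBRBB) = { 0,1,2,5/2,11/4 | 3 } ⇒ 23/8
val(BBBRBBB) = { 0,1,2,5/2,11/4,23/8 | 3 } ⇒ 47/16
val(BBBRBBBR) = { 0,1,2,5/2,11/4,23/8 | 47/16,3 } ⇒ 93/32
val(BBBRBBBRB) = { 0,1,2,5/2,11/4,23/8,93/32 | 47/16,3 } ⇒ 187/64
val(BBBRBBBRBB) = { 0,1,2,5/2,11/4,23/8,93/32,187/64 | 47/16,3 } ⇒ 375/128
val(BBBRBBBRBBR) = { 0,1,2,5/2,11/4,23/8,93/32,187/64 | 375/128,47/16,3 } ⇒ 749/256
val(BBBRBBBRBBRR) = { 0,1,2,5/2,11/4,23/8,93/32,187/64 | 749/256,375/128,47/16,3 } ⇒ 1497/512
val(BBBRBBBRBBRRB) = { 0,1,2,5/2,11/4,23/8,93/32,187/64,1497/512 | 749/256,375/128,47/16,3 } ⇒ 2995/1024
val(BBBRBBBRBBRRBB) = { 0,1,2,5/2,11/4,23/8,93/32,187/64,1497/512,2995/1024 | 749/256,375/128,47/16,3 } ⇒ 5991/2048
val(BBBRBBBRBBRRBBB) = { 0,1,2,5/2,11/4,23/8,93/32,187/64,1497/512,2995/1024,5991/2048 | 749/256,375/128,47/16,3 } ⇒ 11983/4096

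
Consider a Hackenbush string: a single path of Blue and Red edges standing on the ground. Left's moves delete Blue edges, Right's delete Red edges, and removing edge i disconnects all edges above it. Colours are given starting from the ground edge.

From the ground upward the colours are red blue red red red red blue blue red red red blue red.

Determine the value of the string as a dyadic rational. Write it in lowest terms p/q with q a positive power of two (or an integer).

-3899/4096

r: Left {  }, Right { 0 } -> simplest -1
rb: Left { -1 }, Right { 0 } -> simplest -1/2
rbr: Left { -1 }, Right { -1/2,0 } -> simplest -3/4
rbrr: Left { -1 }, Right { -3/4,-1/2,0 } -> simplest -7/8
rbrrr: Left { -1 }, Right { -7/8,-3/4,-1/2,0 } -> simplest -15/16
rbrrrr: Left { -1 }, Right { -15/16,-7/8,-3/4,-1/2,0 } -> simplest -31/32
rbrrrrb: Left { -1,-31/32 }, Right { -15/16,-7/8,-3/4,-1/2,0 } -> simplest -61/64
rbrrrrbb: Left { -1,-31/32,-61/64 }, Right { -15/16,-7/8,-3/4,-1/2,0 } -> simplest -121/128
rbrrrrbbr: Left { -1,-31/32,-61/64 }, Right { -121/128,-15/16,-7/8,-3/4,-1/2,0 } -> simplest -243/256
rbrrrrbbrr: Left { -1,-31/32,-61/64 }, Right { -243/256,-121/128,-15/16,-7/8,-3/4,-1/2,0 } -> simplest -487/512
rbrrrrbbrrr: Left { -1,-31/32,-61/64 }, Right { -487/512,-243/256,-121/128,-15/16,-7/8,-3/4,-1/2,0 } -> simplest -975/1024
rbrrrrbbrrrb: Left { -1,-31/32,-61/64,-975/1024 }, Right { -487/512,-243/256,-121/128,-15/16,-7/8,-3/4,-1/2,0 } -> simplest -1949/2048
rbrrrrbbrrrbr: Left { -1,-31/32,-61/64,-975/1024 }, Right { -1949/2048,-487/512,-243/256,-121/128,-15/16,-7/8,-3/4,-1/2,0 } -> simplest -3899/4096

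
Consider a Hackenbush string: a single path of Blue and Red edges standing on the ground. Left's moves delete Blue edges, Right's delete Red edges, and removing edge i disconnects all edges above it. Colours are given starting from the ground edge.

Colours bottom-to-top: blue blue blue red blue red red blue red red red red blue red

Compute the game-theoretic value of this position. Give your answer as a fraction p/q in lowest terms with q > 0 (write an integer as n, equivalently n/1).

5253/2048

g(b) = { 0 | none } => 1
g(bb) = { 0, 1 | none } => 2
g(bbb) = { 0, 1, 2 | none } => 3
g(bbbr) = { 0, 1, 2 | 3 } => 5/2
g(bbbrb) = { 0, 1, 2, 5/2 | 3 } => 11/4
g(bbbrbr) = { 0, 1, 2, 5/2 | 11/4, 3 } => 21/8
g(bbbrbrr) = { 0, 1, 2, 5/2 | 21/8, 11/4, 3 } => 41/16
g(bbbrbrrb) = { 0, 1, 2, 5/2, 41/16 | 21/8, 11/4, 3 } => 83/32
g(bbbrbrrbr) = { 0, 1, 2, 5/2, 41/16 | 83/32, 21/8, 11/4, 3 } => 165/64
g(bbbrbrrbrr) = { 0, 1, 2, 5/2, 41/16 | 165/64, 83/32, 21/8, 11/4, 3 } => 329/128
g(bbbrbrrbrrr) = { 0, 1, 2, 5/2, 41/16 | 329/128, 165/64, 83/32, 21/8, 11/4, 3 } => 657/256
g(bbbrbrrbrrrr) = { 0, 1, 2, 5/2, 41/16 | 657/256, 329/128, 165/64, 83/32, 21/8, 11/4, 3 } => 1313/512
g(bbbrbrrbrrrrb) = { 0, 1, 2, 5/2, 41/16, 1313/512 | 657/256, 329/128, 165/64, 83/32, 21/8, 11/4, 3 } => 2627/1024
g(bbbrbrrbrrrrbr) = { 0, 1, 2, 5/2, 41/16, 1313/512 | 2627/1024, 657/256, 329/128, 165/64, 83/32, 21/8, 11/4, 3 } => 5253/2048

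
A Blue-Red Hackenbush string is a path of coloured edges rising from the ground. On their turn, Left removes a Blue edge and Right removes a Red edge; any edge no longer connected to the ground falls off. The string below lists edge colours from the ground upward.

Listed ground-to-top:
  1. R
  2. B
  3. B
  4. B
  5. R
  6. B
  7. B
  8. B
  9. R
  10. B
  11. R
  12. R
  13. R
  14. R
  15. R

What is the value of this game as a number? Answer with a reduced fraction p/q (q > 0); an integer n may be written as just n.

-2239/16384

Build val(s[:k]) for k = 1..15, string s = R B B B R B B B R B R R R R R.
R: Left { — }, Right { 0 } gives simplest -1
RB: Left { -1 }, Right { 0 } gives simplest -1/2
RBB: Left { -1, -1/2 }, Right { 0 } gives simplest -1/4
RBBB: Left { -1, -1/2, -1/4 }, Right { 0 } gives simplest -1/8
RBBBR: Left { -1, -1/2, -1/4 }, Right { -1/8, 0 } gives simplest -3/16
RBBBRB: Left { -1, -1/2, -1/4, -3/16 }, Right { -1/8, 0 } gives simplest -5/32
RBBBRBB: Left { -1, -1/2, -1/4, -3/16, -5/32 }, Right { -1/8, 0 } gives simplest -9/64
RBBBRBBB: Left { -1, -1/2, -1/4, -3/16, -5/32, -9/64 }, Right { -1/8, 0 } gives simplest -17/128
RBBBRBBBR: Left { -1, -1/2, -1/4, -3/16, -5/32, -9/64 }, Right { -17/128, -1/8, 0 } gives simplest -35/256
RBBBRBBBRB: Left { -1, -1/2, -1/4, -3/16, -5/32, -9/64, -35/256 }, Right { -17/128, -1/8, 0 } gives simplest -69/512
RBBBRBBBRBR: Left { -1, -1/2, -1/4, -3/16, -5/32, -9/64, -35/256 }, Right { -69/512, -17/128, -1/8, 0 } gives simplest -139/1024
RBBBRBBBRBRR: Left { -1, -1/2, -1/4, -3/16, -5/32, -9/64, -35/256 }, Right { -139/1024, -69/512, -17/128, -1/8, 0 } gives simplest -279/2048
RBBBRBBBRBRRR: Left { -1, -1/2, -1/4, -3/16, -5/32, -9/64, -35/256 }, Right { -279/2048, -139/1024, -69/512, -17/128, -1/8, 0 } gives simplest -559/4096
RBBBRBBBRBRRRR: Left { -1, -1/2, -1/4, -3/16, -5/32, -9/64, -35/256 }, Right { -559/4096, -279/2048, -139/1024, -69/512, -17/128, -1/8, 0 } gives simplest -1119/8192
RBBBRBBBRBRRRRR: Left { -1, -1/2, -1/4, -3/16, -5/32, -9/64, -35/256 }, Right { -1119/8192, -559/4096, -279/2048, -139/1024, -69/512, -17/128, -1/8, 0 } gives simplest -2239/16384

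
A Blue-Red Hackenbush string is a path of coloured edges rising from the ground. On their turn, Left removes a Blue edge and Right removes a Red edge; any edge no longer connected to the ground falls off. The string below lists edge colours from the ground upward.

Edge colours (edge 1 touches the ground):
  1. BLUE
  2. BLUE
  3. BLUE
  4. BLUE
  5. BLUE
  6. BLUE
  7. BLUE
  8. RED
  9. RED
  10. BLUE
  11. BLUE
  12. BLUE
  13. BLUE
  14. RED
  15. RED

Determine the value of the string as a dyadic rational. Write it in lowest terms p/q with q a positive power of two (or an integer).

1657/256

Prefix values for BLUE BLUE BLUE BLUE BLUE BLUE BLUE RED RED BLUE BLUE BLUE BLUE RED RED via {L|R} + simplicity:
edge 1 of 15 (BLUE): { 0 | — } => 1
edge 2 of 15 (BLUE): { 0; 1 | — } => 2
edge 3 of 15 (BLUE): { 0; 1; 2 | — } => 3
edge 4 of 15 (BLUE): { 0; 1; 2; 3 | — } => 4
edge 5 of 15 (BLUE): { 0; 1; 2; 3; 4 | — } => 5
edge 6 of 15 (BLUE): { 0; 1; 2; 3; 4; 5 | — } => 6
edge 7 of 15 (BLUE): { 0; 1; 2; 3; 4; 5; 6 | — } => 7
edge 8 of 15 (RED): { 0; 1; 2; 3; 4; 5; 6 | 7 } => 13/2
edge 9 of 15 (RED): { 0; 1; 2; 3; 4; 5; 6 | 13/2; 7 } => 25/4
edge 10 of 15 (BLUE): { 0; 1; 2; 3; 4; 5; 6; 25/4 | 13/2; 7 } => 51/8
edge 11 of 15 (BLUE): { 0; 1; 2; 3; 4; 5; 6; 25/4; 51/8 | 13/2; 7 } => 103/16
edge 12 of 15 (BLUE): { 0; 1; 2; 3; 4; 5; 6; 25/4; 51/8; 103/16 | 13/2; 7 } => 207/32
edge 13 of 15 (BLUE): { 0; 1; 2; 3; 4; 5; 6; 25/4; 51/8; 103/16; 207/32 | 13/2; 7 } => 415/64
edge 14 of 15 (RED): { 0; 1; 2; 3; 4; 5; 6; 25/4; 51/8; 103/16; 207/32 | 415/64; 13/2; 7 } => 829/128
edge 15 of 15 (RED): { 0; 1; 2; 3; 4; 5; 6; 25/4; 51/8; 103/16; 207/32 | 829/128; 415/64; 13/2; 7 } => 1657/256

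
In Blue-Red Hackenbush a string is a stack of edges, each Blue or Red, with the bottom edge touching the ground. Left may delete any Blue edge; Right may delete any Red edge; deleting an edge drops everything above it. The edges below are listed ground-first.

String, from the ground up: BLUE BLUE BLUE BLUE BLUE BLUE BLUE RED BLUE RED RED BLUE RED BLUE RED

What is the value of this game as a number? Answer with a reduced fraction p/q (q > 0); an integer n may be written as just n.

1685/256

G_1 [B]  L=[0]  R=[none]  gives 1
G_2 [BB]  L=[0, 1]  R=[none]  gives 2
G_3 [BBB]  L=[0, 1, 2]  R=[none]  gives 3
G_4 [BBBB]  L=[0, 1, 2, 3]  R=[none]  gives 4
G_5 [BBBBB]  L=[0, 1, 2, 3, 4]  R=[none]  gives 5
G_6 [BBBBBB]  L=[0, 1, 2, 3, 4, 5]  R=[none]  gives 6
G_7 [BBBBBBB]  L=[0, 1, 2, 3, 4, 5, 6]  R=[none]  gives 7
G_8 [BBBBBBBR]  L=[0, 1, 2, 3, 4, 5, 6]  R=[7]  gives 13/2
G_9 [BBBBBBBRB]  L=[0, 1, 2, 3, 4, 5, 6, 13/2]  R=[7]  gives 27/4
G_10 [BBBBBBBRBR]  L=[0, 1, 2, 3, 4, 5, 6, 13/2]  R=[27/4, 7]  gives 53/8
G_11 [BBBBBBBRBRR]  L=[0, 1, 2, 3, 4, 5, 6, 13/2]  R=[53/8, 27/4, 7]  gives 105/16
G_12 [BBBBBBBRBRRB]  L=[0, 1, 2, 3, 4, 5, 6, 13/2, 105/16]  R=[53/8, 27/4, 7]  gives 211/32
G_13 [BBBBBBBRBRRBR]  L=[0, 1, 2, 3, 4, 5, 6, 13/2, 105/16]  R=[211/32, 53/8, 27/4, 7]  gives 421/64
G_14 [BBBBBBBRBRRBRB]  L=[0, 1, 2, 3, 4, 5, 6, 13/2, 105/16, 421/64]  R=[211/32, 53/8, 27/4, 7]  gives 843/128
G_15 [BBBBBBBRBRRBRBR]  L=[0, 1, 2, 3, 4, 5, 6, 13/2, 105/16, 421/64]  R=[843/128, 211/32, 53/8, 27/4, 7]  gives 1685/256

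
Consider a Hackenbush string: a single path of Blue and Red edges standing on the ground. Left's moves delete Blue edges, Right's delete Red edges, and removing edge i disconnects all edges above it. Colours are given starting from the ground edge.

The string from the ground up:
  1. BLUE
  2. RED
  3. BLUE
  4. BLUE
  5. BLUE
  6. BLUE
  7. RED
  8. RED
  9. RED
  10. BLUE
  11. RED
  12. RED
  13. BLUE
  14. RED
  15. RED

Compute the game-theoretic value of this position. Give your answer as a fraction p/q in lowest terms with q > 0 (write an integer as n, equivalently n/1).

15433/16384

B: Left { 0 }, Right {  } gives simplest 1
BR: Left { 0 }, Right { 1 } gives simplest 1/2
BRB: Left { 0,1/2 }, Right { 1 } gives simplest 3/4
BRBB: Left { 0,1/2,3/4 }, Right { 1 } gives simplest 7/8
BRBBB: Left { 0,1/2,3/4,7/8 }, Right { 1 } gives simplest 15/16
BRBBBB: Left { 0,1/2,3/4,7/8,15/16 }, Right { 1 } gives simplest 31/32
BRBBBBR: Left { 0,1/2,3/4,7/8,15/16 }, Right { 31/32,1 } gives simplest 61/64
BRBBBBRR: Left { 0,1/2,3/4,7/8,15/16 }, Right { 61/64,31/32,1 } gives simplest 121/128
BRBBBBRRR: Left { 0,1/2,3/4,7/8,15/16 }, Right { 121/128,61/64,31/32,1 } gives simplest 241/256
BRBBBBRRRB: Left { 0,1/2,3/4,7/8,15/16,241/256 }, Right { 121/128,61/64,31/32,1 } gives simplest 483/512
BRBBBBRRRBR: Left { 0,1/2,3/4,7/8,15/16,241/256 }, Right { 483/512,121/128,61/64,31/32,1 } gives simplest 965/1024
BRBBBBRRRBRR: Left { 0,1/2,3/4,7/8,15/16,241/256 }, Right { 965/1024,483/512,121/128,61/64,31/32,1 } gives simplest 1929/2048
BRBBBBRRRBRRB: Left { 0,1/2,3/4,7/8,15/16,241/256,1929/2048 }, Right { 965/1024,483/512,121/128,61/64,31/32,1 } gives simplest 3859/4096
BRBBBBRRRBRRBR: Left { 0,1/2,3/4,7/8,15/16,241/256,1929/2048 }, Right { 3859/4096,965/1024,483/512,121/128,61/64,31/32,1 } gives simplest 7717/8192
BRBBBBRRRBRRBRR: Left { 0,1/2,3/4,7/8,15/16,241/256,1929/2048 }, Right { 7717/8192,3859/4096,965/1024,483/512,121/128,61/64,31/32,1 } gives simplest 15433/16384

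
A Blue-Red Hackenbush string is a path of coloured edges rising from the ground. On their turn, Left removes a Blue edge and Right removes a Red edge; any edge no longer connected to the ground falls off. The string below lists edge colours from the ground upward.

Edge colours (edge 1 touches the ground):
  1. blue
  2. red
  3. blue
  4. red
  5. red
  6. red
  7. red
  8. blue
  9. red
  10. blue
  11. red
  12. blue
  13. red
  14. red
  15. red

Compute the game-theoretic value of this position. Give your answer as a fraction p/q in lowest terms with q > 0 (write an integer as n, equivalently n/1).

8529/16384

edge 1 of 15 (blue): { 0 | ∅ } — 1
edge 2 of 15 (red): { 0 | 1 } — 1/2
edge 3 of 15 (blue): { 0; 1/2 | 1 } — 3/4
edge 4 of 15 (red): { 0; 1/2 | 3/4; 1 } — 5/8
edge 5 of 15 (red): { 0; 1/2 | 5/8; 3/4; 1 } — 9/16
edge 6 of 15 (red): { 0; 1/2 | 9/16; 5/8; 3/4; 1 } — 17/32
edge 7 of 15 (red): { 0; 1/2 | 17/32; 9/16; 5/8; 3/4; 1 } — 33/64
edge 8 of 15 (blue): { 0; 1/2; 33/64 | 17/32; 9/16; 5/8; 3/4; 1 } — 67/128
edge 9 of 15 (red): { 0; 1/2; 33/64 | 67/128; 17/32; 9/16; 5/8; 3/4; 1 } — 133/256
edge 10 of 15 (blue): { 0; 1/2; 33/64; 133/256 | 67/128; 17/32; 9/16; 5/8; 3/4; 1 } — 267/512
edge 11 of 15 (red): { 0; 1/2; 33/64; 133/256 | 267/512; 67/128; 17/32; 9/16; 5/8; 3/4; 1 } — 533/1024
edge 12 of 15 (blue): { 0; 1/2; 33/64; 133/256; 533/1024 | 267/512; 67/128; 17/32; 9/16; 5/8; 3/4; 1 } — 1067/2048
edge 13 of 15 (red): { 0; 1/2; 33/64; 133/256; 533/1024 | 1067/2048; 267/512; 67/128; 17/32; 9/16; 5/8; 3/4; 1 } — 2133/4096
edge 14 of 15 (red): { 0; 1/2; 33/64; 133/256; 533/1024 | 2133/4096; 1067/2048; 267/512; 67/128; 17/32; 9/16; 5/8; 3/4; 1 } — 4265/8192
edge 15 of 15 (red): { 0; 1/2; 33/64; 133/256; 533/1024 | 4265/8192; 2133/4096; 1067/2048; 267/512; 67/128; 17/32; 9/16; 5/8; 3/4; 1 } — 8529/16384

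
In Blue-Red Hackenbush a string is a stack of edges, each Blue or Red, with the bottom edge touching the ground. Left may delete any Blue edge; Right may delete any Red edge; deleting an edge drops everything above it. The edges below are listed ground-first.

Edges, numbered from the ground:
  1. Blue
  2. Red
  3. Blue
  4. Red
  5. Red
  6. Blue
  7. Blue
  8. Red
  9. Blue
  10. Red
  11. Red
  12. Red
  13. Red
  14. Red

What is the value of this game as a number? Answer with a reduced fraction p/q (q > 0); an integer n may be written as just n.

4929/8192

v(B) = { 0 | — } → 1
v(BR) = { 0 | 1 } → 1/2
v(BRB) = { 0 1/2 | 1 } → 3/4
v(BRBR) = { 0 1/2 | 3/4 1 } → 5/8
v(BRBRR) = { 0 1/2 | 5/8 3/4 1 } → 9/16
v(BRBRRB) = { 0 1/2 9/16 | 5/8 3/4 1 } → 19/32
v(BRBRRBB) = { 0 1/2 9/16 19/32 | 5/8 3/4 1 } → 39/64
v(BRBRRBBR) = { 0 1/2 9/16 19/32 | 39/64 5/8 3/4 1 } → 77/128
v(BRBRRBBRB) = { 0 1/2 9/16 19/32 77/128 | 39/64 5/8 3/4 1 } → 155/256
v(BRBRRBBRBR) = { 0 1/2 9/16 19/32 77/128 | 155/256 39/64 5/8 3/4 1 } → 309/512
v(BRBRRBBRBRR) = { 0 1/2 9/16 19/32 77/128 | 309/512 155/256 39/64 5/8 3/4 1 } → 617/1024
v(BRBRRBBRBRRR) = { 0 1/2 9/16 19/32 77/128 | 617/1024 309/512 155/256 39/64 5/8 3/4 1 } → 1233/2048
v(BRBRRBBRBRRRR) = { 0 1/2 9/16 19/32 77/128 | 1233/2048 617/1024 309/512 155/256 39/64 5/8 3/4 1 } → 2465/4096
v(BRBRRBBRBRRRRR) = { 0 1/2 9/16 19/32 77/128 | 2465/4096 1233/2048 617/1024 309/512 155/256 39/64 5/8 3/4 1 } → 4929/8192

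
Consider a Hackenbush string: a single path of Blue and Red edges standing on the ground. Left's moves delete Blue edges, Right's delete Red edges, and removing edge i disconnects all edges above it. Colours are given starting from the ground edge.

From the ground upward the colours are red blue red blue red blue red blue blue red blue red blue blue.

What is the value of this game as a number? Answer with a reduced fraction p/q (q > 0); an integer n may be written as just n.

step 1: add red to get r; options L={  } R={ 0 } -> -1
step 2: add blue to get rb; options L={ -1 } R={ 0 } -> -1/2
step 3: add red to get rbr; options L={ -1 } R={ -1/2,0 } -> -3/4
step 4: add blue to get rbrb; options L={ -1,-3/4 } R={ -1/2,0 } -> -5/8
step 5: add red to get rbrbr; options L={ -1,-3/4 } R={ -5/8,-1/2,0 } -> -11/16
step 6: add blue to get rbrbrb; options L={ -1,-3/4,-11/16 } R={ -5/8,-1/2,0 } -> -21/32
step 7: add red to get rbrbrbr; options L={ -1,-3/4,-11/16 } R={ -21/32,-5/8,-1/2,0 } -> -43/64
step 8: add blue to get rbrbrbrb; options L={ -1,-3/4,-11/16,-43/64 } R={ -21/32,-5/8,-1/2,0 } -> -85/128
step 9: add blue to get rbrbrbrbb; options L={ -1,-3/4,-11/16,-43/64,-85/128 } R={ -21/32,-5/8,-1/2,0 } -> -169/256
step 10: add red to get rbrbrbrbbr; options L={ -1,-3/4,-11/16,-43/64,-85/128 } R={ -169/256,-21/32,-5/8,-1/2,0 } -> -339/512
step 11: add blue to get rbrbrbrbbrb; options L={ -1,-3/4,-11/16,-43/64,-85/128,-339/512 } R={ -169/256,-21/32,-5/8,-1/2,0 } -> -677/1024
step 12: add red to get rbrbrbrbbrbr; options L={ -1,-3/4,-11/16,-43/64,-85/128,-339/512 } R={ -677/1024,-169/256,-21/32,-5/8,-1/2,0 } -> -1355/2048
step 13: add blue to get rbrbrbrbbrbrb; options L={ -1,-3/4,-11/16,-43/64,-85/128,-339/512,-1355/2048 } R={ -677/1024,-169/256,-21/32,-5/8,-1/2,0 } -> -2709/4096
step 14: add blue to get rbrbrbrbbrbrbb; options L={ -1,-3/4,-11/16,-43/64,-85/128,-339/512,-1355/2048,-2709/4096 } R={ -677/1024,-169/256,-21/32,-5/8,-1/2,0 } -> -5417/8192

-5417/8192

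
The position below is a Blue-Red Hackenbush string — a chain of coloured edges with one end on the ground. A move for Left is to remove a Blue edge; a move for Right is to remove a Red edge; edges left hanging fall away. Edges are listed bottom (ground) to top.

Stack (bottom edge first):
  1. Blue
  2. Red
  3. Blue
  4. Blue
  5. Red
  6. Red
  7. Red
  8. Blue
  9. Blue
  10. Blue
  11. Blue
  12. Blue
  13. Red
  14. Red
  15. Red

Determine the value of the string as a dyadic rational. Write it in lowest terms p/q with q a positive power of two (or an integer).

step 1: add Blue to get B; options L={ 0 } R={ ∅ } => 1
step 2: add Red to get BR; options L={ 0 } R={ 1 } => 1/2
step 3: add Blue to get BRB; options L={ 0; 1/2 } R={ 1 } => 3/4
step 4: add Blue to get BRBB; options L={ 0; 1/2; 3/4 } R={ 1 } => 7/8
step 5: add Red to get BRBBR; options L={ 0; 1/2; 3/4 } R={ 7/8; 1 } => 13/16
step 6: add Red to get BRBBRR; options L={ 0; 1/2; 3/4 } R={ 13/16; 7/8; 1 } => 25/32
step 7: add Red to get BRBBRRR; options L={ 0; 1/2; 3/4 } R={ 25/32; 13/16; 7/8; 1 } => 49/64
step 8: add Blue to get BRBBRRRB; options L={ 0; 1/2; 3/4; 49/64 } R={ 25/32; 13/16; 7/8; 1 } => 99/128
step 9: add Blue to get BRBBRRRBB; options L={ 0; 1/2; 3/4; 49/64; 99/128 } R={ 25/32; 13/16; 7/8; 1 } => 199/256
step 10: add Blue to get BRBBRRRBBB; options L={ 0; 1/2; 3/4; 49/64; 99/128; 199/256 } R={ 25/32; 13/16; 7/8; 1 } => 399/512
step 11: add Blue to get BRBBRRRBBBB; options L={ 0; 1/2; 3/4; 49/64; 99/128; 199/256; 399/512 } R={ 25/32; 13/16; 7/8; 1 } => 799/1024
step 12: add Blue to get BRBBRRRBBBBB; options L={ 0; 1/2; 3/4; 49/64; 99/128; 199/256; 399/512; 799/1024 } R={ 25/32; 13/16; 7/8; 1 } => 1599/2048
step 13: add Red to get BRBBRRRBBBBBR; options L={ 0; 1/2; 3/4; 49/64; 99/128; 199/256; 399/512; 799/1024 } R={ 1599/2048; 25/32; 13/16; 7/8; 1 } => 3197/4096
step 14: add Red to get BRBBRRRBBBBBRR; options L={ 0; 1/2; 3/4; 49/64; 99/128; 199/256; 399/512; 799/1024 } R={ 3197/4096; 1599/2048; 25/32; 13/16; 7/8; 1 } => 6393/8192
step 15: add Red to get BRBBRRRBBBBBRRR; options L={ 0; 1/2; 3/4; 49/64; 99/128; 199/256; 399/512; 799/1024 } R={ 6393/8192; 3197/4096; 1599/2048; 25/32; 13/16; 7/8; 1 } => 12785/16384

12785/16384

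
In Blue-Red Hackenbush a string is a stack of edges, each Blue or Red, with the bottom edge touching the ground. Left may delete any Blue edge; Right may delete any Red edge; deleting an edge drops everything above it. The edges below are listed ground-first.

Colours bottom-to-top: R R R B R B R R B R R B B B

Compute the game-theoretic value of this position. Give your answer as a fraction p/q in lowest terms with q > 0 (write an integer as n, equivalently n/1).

G(R) = {  | 0 } -> -1
G(RR) = {  | -1,0 } -> -2
G(RRR) = {  | -2,-1,0 } -> -3
G(RRRB) = { -3 | -2,-1,0 } -> -5/2
G(RRRBR) = { -3 | -5/2,-2,-1,0 } -> -11/4
G(RRRBRB) = { -3,-11/4 | -5/2,-2,-1,0 } -> -21/8
G(RRRBRBR) = { -3,-11/4 | -21/8,-5/2,-2,-1,0 } -> -43/16
G(RRRBRBRR) = { -3,-11/4 | -43/16,-21/8,-5/2,-2,-1,0 } -> -87/32
G(RRRBRBRRB) = { -3,-11/4,-87/32 | -43/16,-21/8,-5/2,-2,-1,0 } -> -173/64
G(RRRBRBRRBR) = { -3,-11/4,-87/32 | -173/64,-43/16,-21/8,-5/2,-2,-1,0 } -> -347/128
G(RRRBRBRRBRR) = { -3,-11/4,-87/32 | -347/128,-173/64,-43/16,-21/8,-5/2,-2,-1,0 } -> -695/256
G(RRRBRBRRBRRB) = { -3,-11/4,-87/32,-695/256 | -347/128,-173/64,-43/16,-21/8,-5/2,-2,-1,0 } -> -1389/512
G(RRRBRBRRBRRBB) = { -3,-11/4,-87/32,-695/256,-1389/512 | -347/128,-173/64,-43/16,-21/8,-5/2,-2,-1,0 } -> -2777/1024
G(RRRBRBRRBRRBBB) = { -3,-11/4,-87/32,-695/256,-1389/512,-2777/1024 | -347/128,-173/64,-43/16,-21/8,-5/2,-2,-1,0 } -> -5553/2048

-5553/2048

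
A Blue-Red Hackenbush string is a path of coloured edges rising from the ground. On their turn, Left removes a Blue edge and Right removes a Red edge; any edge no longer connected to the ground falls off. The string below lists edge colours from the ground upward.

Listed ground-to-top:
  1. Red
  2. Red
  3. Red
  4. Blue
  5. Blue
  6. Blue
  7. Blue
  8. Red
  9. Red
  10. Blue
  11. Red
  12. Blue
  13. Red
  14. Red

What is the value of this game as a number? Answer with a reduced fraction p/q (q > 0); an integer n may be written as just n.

Prefix values for Red Red Red Blue Blue Blue Blue Red Red Blue Red Blue Red Red via {L|R} + simplicity:
1 of 14 · R · max L −∞ · min R 0 -> -1
2 of 14 · RR · max L −∞ · min R -1 -> -2
3 of 14 · RRR · max L −∞ · min R -2 -> -3
4 of 14 · RRRB · max L -3 · min R -2 -> -5/2
5 of 14 · RRRBB · max L -5/2 · min R -2 -> -9/4
6 of 14 · RRRBBB · max L -9/4 · min R -2 -> -17/8
7 of 14 · RRRBBBB · max L -17/8 · min R -2 -> -33/16
8 of 14 · RRRBBBBR · max L -17/8 · min R -33/16 -> -67/32
9 of 14 · RRRBBBBRR · max L -17/8 · min R -67/32 -> -135/64
10 of 14 · RRRBBBBRRB · max L -135/64 · min R -67/32 -> -269/128
11 of 14 · RRRBBBBRRBR · max L -135/64 · min R -269/128 -> -539/256
12 of 14 · RRRBBBBRRBRB · max L -539/256 · min R -269/128 -> -1077/512
13 of 14 · RRRBBBBRRBRBR · max L -539/256 · min R -1077/512 -> -2155/1024
14 of 14 · RRRBBBBRRBRBRR · max L -539/256 · min R -2155/1024 -> -4311/2048

-4311/2048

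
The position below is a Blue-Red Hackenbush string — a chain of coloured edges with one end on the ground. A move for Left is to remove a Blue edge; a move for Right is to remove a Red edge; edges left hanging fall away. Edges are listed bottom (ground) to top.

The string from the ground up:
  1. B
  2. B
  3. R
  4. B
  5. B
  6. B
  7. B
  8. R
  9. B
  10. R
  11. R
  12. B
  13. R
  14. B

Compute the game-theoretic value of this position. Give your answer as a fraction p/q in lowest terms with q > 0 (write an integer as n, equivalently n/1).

Build g(s[:k]) for k = 1..14, string s = B B R B B B B R B R R B R B.
edge 1 of 14 (B): { 0 | ∅ } gives 1
edge 2 of 14 (B): { 0 1 | ∅ } gives 2
edge 3 of 14 (R): { 0 1 | 2 } gives 3/2
edge 4 of 14 (B): { 0 1 3/2 | 2 } gives 7/4
edge 5 of 14 (B): { 0 1 3/2 7/4 | 2 } gives 15/8
edge 6 of 14 (B): { 0 1 3/2 7/4 15/8 | 2 } gives 31/16
edge 7 of 14 (B): { 0 1 3/2 7/4 15/8 31/16 | 2 } gives 63/32
edge 8 of 14 (R): { 0 1 3/2 7/4 15/8 31/16 | 63/32 2 } gives 125/64
edge 9 of 14 (B): { 0 1 3/2 7/4 15/8 31/16 125/64 | 63/32 2 } gives 251/128
edge 10 of 14 (R): { 0 1 3/2 7/4 15/8 31/16 125/64 | 251/128 63/32 2 } gives 501/256
edge 11 of 14 (R): { 0 1 3/2 7/4 15/8 31/16 125/64 | 501/256 251/128 63/32 2 } gives 1001/512
edge 12 of 14 (B): { 0 1 3/2 7/4 15/8 31/16 125/64 1001/512 | 501/256 251/128 63/32 2 } gives 2003/1024
edge 13 of 14 (R): { 0 1 3/2 7/4 15/8 31/16 125/64 1001/512 | 2003/1024 501/256 251/128 63/32 2 } gives 4005/2048
edge 14 of 14 (B): { 0 1 3/2 7/4 15/8 31/16 125/64 1001/512 4005/2048 | 2003/1024 501/256 251/128 63/32 2 } gives 8011/4096

8011/4096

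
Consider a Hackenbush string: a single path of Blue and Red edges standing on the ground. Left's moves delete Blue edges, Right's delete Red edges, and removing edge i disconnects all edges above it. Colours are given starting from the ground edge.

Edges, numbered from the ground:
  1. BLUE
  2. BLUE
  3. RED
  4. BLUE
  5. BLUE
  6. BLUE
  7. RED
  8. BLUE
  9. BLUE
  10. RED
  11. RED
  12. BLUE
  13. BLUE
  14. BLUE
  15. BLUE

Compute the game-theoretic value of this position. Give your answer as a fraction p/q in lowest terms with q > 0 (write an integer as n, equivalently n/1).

g(B) = { 0 | (no moves) } — 1
g(BB) = { 0, 1 | (no moves) } — 2
g(BBR) = { 0, 1 | 2 } — 3/2
g(BBRB) = { 0, 1, 3/2 | 2 } — 7/4
g(BBRBB) = { 0, 1, 3/2, 7/4 | 2 } — 15/8
g(BBRBBB) = { 0, 1, 3/2, 7/4, 15/8 | 2 } — 31/16
g(BBRBBBR) = { 0, 1, 3/2, 7/4, 15/8 | 31/16, 2 } — 61/32
g(BBRBBBRB) = { 0, 1, 3/2, 7/4, 15/8, 61/32 | 31/16, 2 } — 123/64
g(BBRBBBRBB) = { 0, 1, 3/2, 7/4, 15/8, 61/32, 123/64 | 31/16, 2 } — 247/128
g(BBRBBBRBBR) = { 0, 1, 3/2, 7/4, 15/8, 61/32, 123/64 | 247/128, 31/16, 2 } — 493/256
g(BBRBBBRBBRR) = { 0, 1, 3/2, 7/4, 15/8, 61/32, 123/64 | 493/256, 247/128, 31/16, 2 } — 985/512
g(BBRBBBRBBRRB) = { 0, 1, 3/2, 7/4, 15/8, 61/32, 123/64, 985/512 | 493/256, 247/128, 31/16, 2 } — 1971/1024
g(BBRBBBRBBRRBB) = { 0, 1, 3/2, 7/4, 15/8, 61/32, 123/64, 985/512, 1971/1024 | 493/256, 247/128, 31/16, 2 } — 3943/2048
g(BBRBBBRBBRRBBB) = { 0, 1, 3/2, 7/4, 15/8, 61/32, 123/64, 985/512, 1971/1024, 3943/2048 | 493/256, 247/128, 31/16, 2 } — 7887/4096
g(BBRBBBRBBRRBBBB) = { 0, 1, 3/2, 7/4, 15/8, 61/32, 123/64, 985/512, 1971/1024, 3943/2048, 7887/4096 | 493/256, 247/128, 31/16, 2 } — 15775/8192

15775/8192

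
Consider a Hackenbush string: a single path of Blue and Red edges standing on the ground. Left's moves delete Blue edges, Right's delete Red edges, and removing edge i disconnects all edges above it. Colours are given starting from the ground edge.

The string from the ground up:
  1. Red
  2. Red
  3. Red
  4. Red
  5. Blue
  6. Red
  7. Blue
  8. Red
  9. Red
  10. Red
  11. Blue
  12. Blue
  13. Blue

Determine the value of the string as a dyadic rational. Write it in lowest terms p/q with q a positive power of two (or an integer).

Build val(s[:k]) for k = 1..13, string s = Red Red Red Red Blue Red Blue Red Red Red Blue Blue Blue.
val_1 [R]  L=[∅]  R=[0]  -> -1
val_2 [RR]  L=[∅]  R=[-1,0]  -> -2
val_3 [RRR]  L=[∅]  R=[-2,-1,0]  -> -3
val_4 [RRRR]  L=[∅]  R=[-3,-2,-1,0]  -> -4
val_5 [RRRRB]  L=[-4]  R=[-3,-2,-1,0]  -> -7/2
val_6 [RRRRBR]  L=[-4]  R=[-7/2,-3,-2,-1,0]  -> -15/4
val_7 [RRRRBRB]  L=[-4,-15/4]  R=[-7/2,-3,-2,-1,0]  -> -29/8
val_8 [RRRRBRBR]  L=[-4,-15/4]  R=[-29/8,-7/2,-3,-2,-1,0]  -> -59/16
val_9 [RRRRBRBRR]  L=[-4,-15/4]  R=[-59/16,-29/8,-7/2,-3,-2,-1,0]  -> -119/32
val_10 [RRRRBRBRRR]  L=[-4,-15/4]  R=[-119/32,-59/16,-29/8,-7/2,-3,-2,-1,0]  -> -239/64
val_11 [RRRRBRBRRRB]  L=[-4,-15/4,-239/64]  R=[-119/32,-59/16,-29/8,-7/2,-3,-2,-1,0]  -> -477/128
val_12 [RRRRBRBRRRBB]  L=[-4,-15/4,-239/64,-477/128]  R=[-119/32,-59/16,-29/8,-7/2,-3,-2,-1,0]  -> -953/256
val_13 [RRRRBRBRRRBBB]  L=[-4,-15/4,-239/64,-477/128,-953/256]  R=[-119/32,-59/16,-29/8,-7/2,-3,-2,-1,0]  -> -1905/512

-1905/512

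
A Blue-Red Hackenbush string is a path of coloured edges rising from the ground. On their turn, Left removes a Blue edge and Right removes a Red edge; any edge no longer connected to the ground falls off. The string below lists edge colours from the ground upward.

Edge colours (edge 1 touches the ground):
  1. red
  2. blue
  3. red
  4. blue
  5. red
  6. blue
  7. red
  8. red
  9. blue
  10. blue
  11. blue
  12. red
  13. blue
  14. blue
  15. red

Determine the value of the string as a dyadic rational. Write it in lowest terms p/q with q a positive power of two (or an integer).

-11027/16384

1 of 15 · r · max L −∞ · min R 0 -> -1
2 of 15 · rb · max L -1 · min R 0 -> -1/2
3 of 15 · rbr · max L -1 · min R -1/2 -> -3/4
4 of 15 · rbrb · max L -3/4 · min R -1/2 -> -5/8
5 of 15 · rbrbr · max L -3/4 · min R -5/8 -> -11/16
6 of 15 · rbrbrb · max L -11/16 · min R -5/8 -> -21/32
7 of 15 · rbrbrbr · max L -11/16 · min R -21/32 -> -43/64
8 of 15 · rbrbrbrr · max L -11/16 · min R -43/64 -> -87/128
9 of 15 · rbrbrbrrb · max L -87/128 · min R -43/64 -> -173/256
10 of 15 · rbrbrbrrbb · max L -173/256 · min R -43/64 -> -345/512
11 of 15 · rbrbrbrrbbb · max L -345/512 · min R -43/64 -> -689/1024
12 of 15 · rbrbrbrrbbbr · max L -345/512 · min R -689/1024 -> -1379/2048
13 of 15 · rbrbrbrrbbbrb · max L -1379/2048 · min R -689/1024 -> -2757/4096
14 of 15 · rbrbrbrrbbbrbb · max L -2757/4096 · min R -689/1024 -> -5513/8192
15 of 15 · rbrbrbrrbbbrbbr · max L -2757/4096 · min R -5513/8192 -> -11027/16384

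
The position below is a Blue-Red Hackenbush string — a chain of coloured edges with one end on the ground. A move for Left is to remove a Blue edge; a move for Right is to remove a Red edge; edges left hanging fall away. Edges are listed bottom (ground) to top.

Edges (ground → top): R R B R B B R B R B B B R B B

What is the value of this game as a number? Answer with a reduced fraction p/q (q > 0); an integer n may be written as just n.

-12937/8192

Prefix values for R R B R B B R B R B B B R B B via {L|R} + simplicity:
step 1: add R to get R; options L={ · } R={ 0 } => -1
step 2: add R to get RR; options L={ · } R={ -1 0 } => -2
step 3: add B to get RRB; options L={ -2 } R={ -1 0 } => -3/2
step 4: add R to get RRBR; options L={ -2 } R={ -3/2 -1 0 } => -7/4
step 5: add B to get RRBRB; options L={ -2 -7/4 } R={ -3/2 -1 0 } => -13/8
step 6: add B to get RRBRBB; options L={ -2 -7/4 -13/8 } R={ -3/2 -1 0 } => -25/16
step 7: add R to get RRBRBBR; options L={ -2 -7/4 -13/8 } R={ -25/16 -3/2 -1 0 } => -51/32
step 8: add B to get RRBRBBRB; options L={ -2 -7/4 -13/8 -51/32 } R={ -25/16 -3/2 -1 0 } => -101/64
step 9: add R to get RRBRBBRBR; options L={ -2 -7/4 -13/8 -51/32 } R={ -101/64 -25/16 -3/2 -1 0 } => -203/128
step 10: add B to get RRBRBBRBRB; options L={ -2 -7/4 -13/8 -51/32 -203/128 } R={ -101/64 -25/16 -3/2 -1 0 } => -405/256
step 11: add B to get RRBRBBRBRBB; options L={ -2 -7/4 -13/8 -51/32 -203/128 -405/256 } R={ -101/64 -25/16 -3/2 -1 0 } => -809/512
step 12: add B to get RRBRBBRBRBBB; options L={ -2 -7/4 -13/8 -51/32 -203/128 -405/256 -809/512 } R={ -101/64 -25/16 -3/2 -1 0 } => -1617/1024
step 13: add R to get RRBRBBRBRBBBR; options L={ -2 -7/4 -13/8 -51/32 -203/128 -405/256 -809/512 } R={ -1617/1024 -101/64 -25/16 -3/2 -1 0 } => -3235/2048
step 14: add B to get RRBRBBRBRBBBRB; options L={ -2 -7/4 -13/8 -51/32 -203/128 -405/256 -809/512 -3235/2048 } R={ -1617/1024 -101/64 -25/16 -3/2 -1 0 } => -6469/4096
step 15: add B to get RRBRBBRBRBBBRBB; options L={ -2 -7/4 -13/8 -51/32 -203/128 -405/256 -809/512 -3235/2048 -6469/4096 } R={ -1617/1024 -101/64 -25/16 -3/2 -1 0 } => -12937/8192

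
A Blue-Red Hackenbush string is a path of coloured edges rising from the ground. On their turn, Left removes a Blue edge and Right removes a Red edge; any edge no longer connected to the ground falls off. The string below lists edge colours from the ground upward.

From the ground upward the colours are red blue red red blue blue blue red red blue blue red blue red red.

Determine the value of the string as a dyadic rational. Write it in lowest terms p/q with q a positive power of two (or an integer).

-12695/16384

val_1 [r]  L=[(no moves)]  R=[0]  → -1
val_2 [rb]  L=[-1]  R=[0]  → -1/2
val_3 [rbr]  L=[-1]  R=[-1/2,0]  → -3/4
val_4 [rbrr]  L=[-1]  R=[-3/4,-1/2,0]  → -7/8
val_5 [rbrrb]  L=[-1,-7/8]  R=[-3/4,-1/2,0]  → -13/16
val_6 [rbrrbb]  L=[-1,-7/8,-13/16]  R=[-3/4,-1/2,0]  → -25/32
val_7 [rbrrbbb]  L=[-1,-7/8,-13/16,-25/32]  R=[-3/4,-1/2,0]  → -49/64
val_8 [rbrrbbbr]  L=[-1,-7/8,-13/16,-25/32]  R=[-49/64,-3/4,-1/2,0]  → -99/128
val_9 [rbrrbbbrr]  L=[-1,-7/8,-13/16,-25/32]  R=[-99/128,-49/64,-3/4,-1/2,0]  → -199/256
val_10 [rbrrbbbrrb]  L=[-1,-7/8,-13/16,-25/32,-199/256]  R=[-99/128,-49/64,-3/4,-1/2,0]  → -397/512
val_11 [rbrrbbbrrbb]  L=[-1,-7/8,-13/16,-25/32,-199/256,-397/512]  R=[-99/128,-49/64,-3/4,-1/2,0]  → -793/1024
val_12 [rbrrbbbrrbbr]  L=[-1,-7/8,-13/16,-25/32,-199/256,-397/512]  R=[-793/1024,-99/128,-49/64,-3/4,-1/2,0]  → -1587/2048
val_13 [rbrrbbbrrbbrb]  L=[-1,-7/8,-13/16,-25/32,-199/256,-397/512,-1587/2048]  R=[-793/1024,-99/128,-49/64,-3/4,-1/2,0]  → -3173/4096
val_14 [rbrrbbbrrbbrbr]  L=[-1,-7/8,-13/16,-25/32,-199/256,-397/512,-1587/2048]  R=[-3173/4096,-793/1024,-99/128,-49/64,-3/4,-1/2,0]  → -6347/8192
val_15 [rbrrbbbrrbbrbrr]  L=[-1,-7/8,-13/16,-25/32,-199/256,-397/512,-1587/2048]  R=[-6347/8192,-3173/4096,-793/1024,-99/128,-49/64,-3/4,-1/2,0]  → -12695/16384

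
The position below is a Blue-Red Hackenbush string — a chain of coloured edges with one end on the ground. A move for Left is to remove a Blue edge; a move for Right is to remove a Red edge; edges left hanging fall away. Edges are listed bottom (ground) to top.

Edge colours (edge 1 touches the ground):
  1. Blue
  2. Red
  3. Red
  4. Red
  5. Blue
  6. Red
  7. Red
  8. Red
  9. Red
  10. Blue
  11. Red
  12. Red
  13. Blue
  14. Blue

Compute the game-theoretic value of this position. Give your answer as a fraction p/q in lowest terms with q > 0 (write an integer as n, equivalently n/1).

1 of 14 · B · max L 0 · min R +∞ ⇒ 1
2 of 14 · BR · max L 0 · min R 1 ⇒ 1/2
3 of 14 · BRR · max L 0 · min R 1/2 ⇒ 1/4
4 of 14 · BRRR · max L 0 · min R 1/4 ⇒ 1/8
5 of 14 · BRRRB · max L 1/8 · min R 1/4 ⇒ 3/16
6 of 14 · BRRRBR · max L 1/8 · min R 3/16 ⇒ 5/32
7 of 14 · BRRRBRR · max L 1/8 · min R 5/32 ⇒ 9/64
8 of 14 · BRRRBRRR · max L 1/8 · min R 9/64 ⇒ 17/128
9 of 14 · BRRRBRRRR · max L 1/8 · min R 17/128 ⇒ 33/256
10 of 14 · BRRRBRRRRB · max L 33/256 · min R 17/128 ⇒ 67/512
11 of 14 · BRRRBRRRRBR · max L 33/256 · min R 67/512 ⇒ 133/1024
12 of 14 · BRRRBRRRRBRR · max L 33/256 · min R 133/1024 ⇒ 265/2048
13 of 14 · BRRRBRRRRBRRB · max L 265/2048 · min R 133/1024 ⇒ 531/4096
14 of 14 · BRRRBRRRRBRRBB · max L 531/4096 · min R 133/1024 ⇒ 1063/8192

1063/8192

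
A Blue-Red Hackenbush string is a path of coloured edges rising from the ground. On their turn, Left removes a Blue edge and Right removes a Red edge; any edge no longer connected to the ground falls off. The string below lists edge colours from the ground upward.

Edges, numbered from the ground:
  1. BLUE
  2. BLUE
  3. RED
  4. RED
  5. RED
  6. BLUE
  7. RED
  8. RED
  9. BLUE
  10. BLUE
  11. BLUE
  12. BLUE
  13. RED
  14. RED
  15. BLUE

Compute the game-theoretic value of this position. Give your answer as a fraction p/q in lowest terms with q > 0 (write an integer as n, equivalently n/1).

Recurse on prefixes of the 15-edge string BLUE BLUE RED RED RED BLUE RED RED BLUE BLUE BLUE BLUE RED RED BLUE:
1 of 15 · B · max L 0 · min R +∞ — 1
2 of 15 · BB · max L 1 · min R +∞ — 2
3 of 15 · BBR · max L 1 · min R 2 — 3/2
4 of 15 · BBRR · max L 1 · min R 3/2 — 5/4
5 of 15 · BBRRR · max L 1 · min R 5/4 — 9/8
6 of 15 · BBRRRB · max L 9/8 · min R 5/4 — 19/16
7 of 15 · BBRRRBR · max L 9/8 · min R 19/16 — 37/32
8 of 15 · BBRRRBRR · max L 9/8 · min R 37/32 — 73/64
9 of 15 · BBRRRBRRB · max L 73/64 · min R 37/32 — 147/128
10 of 15 · BBRRRBRRBB · max L 147/128 · min R 37/32 — 295/256
11 of 15 · BBRRRBRRBBB · max L 295/256 · min R 37/32 — 591/512
12 of 15 · BBRRRBRRBBBB · max L 591/512 · min R 37/32 — 1183/1024
13 of 15 · BBRRRBRRBBBBR · max L 591/512 · min R 1183/1024 — 2365/2048
14 of 15 · BBRRRBRRBBBBRR · max L 591/512 · min R 2365/2048 — 4729/4096
15 of 15 · BBRRRBRRBBBBRRB · max L 4729/4096 · min R 2365/2048 — 9459/8192

9459/8192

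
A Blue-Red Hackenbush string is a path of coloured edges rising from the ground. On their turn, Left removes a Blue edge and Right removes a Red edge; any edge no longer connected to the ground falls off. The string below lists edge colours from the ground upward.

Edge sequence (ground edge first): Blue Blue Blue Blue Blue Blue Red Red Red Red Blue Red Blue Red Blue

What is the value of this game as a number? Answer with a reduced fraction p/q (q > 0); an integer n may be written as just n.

2603/512

Prefix values for Blue Blue Blue Blue Blue Blue Red Red Red Red Blue Red Blue Red Blue via {L|R} + simplicity:
v_1 [B]  L=[0]  R=[(no moves)]  so 1
v_2 [BB]  L=[0; 1]  R=[(no moves)]  so 2
v_3 [BBB]  L=[0; 1; 2]  R=[(no moves)]  so 3
v_4 [BBBB]  L=[0; 1; 2; 3]  R=[(no moves)]  so 4
v_5 [BBBBB]  L=[0; 1; 2; 3; 4]  R=[(no moves)]  so 5
v_6 [BBBBBB]  L=[0; 1; 2; 3; 4; 5]  R=[(no moves)]  so 6
v_7 [BBBBBBR]  L=[0; 1; 2; 3; 4; 5]  R=[6]  so 11/2
v_8 [BBBBBBRR]  L=[0; 1; 2; 3; 4; 5]  R=[11/2; 6]  so 21/4
v_9 [BBBBBBRRR]  L=[0; 1; 2; 3; 4; 5]  R=[21/4; 11/2; 6]  so 41/8
v_10 [BBBBBBRRRR]  L=[0; 1; 2; 3; 4; 5]  R=[41/8; 21/4; 11/2; 6]  so 81/16
v_11 [BBBBBBRRRRB]  L=[0; 1; 2; 3; 4; 5; 81/16]  R=[41/8; 21/4; 11/2; 6]  so 163/32
v_12 [BBBBBBRRRRBR]  L=[0; 1; 2; 3; 4; 5; 81/16]  R=[163/32; 41/8; 21/4; 11/2; 6]  so 325/64
v_13 [BBBBBBRRRRBRB]  L=[0; 1; 2; 3; 4; 5; 81/16; 325/64]  R=[163/32; 41/8; 21/4; 11/2; 6]  so 651/128
v_14 [BBBBBBRRRRBRBR]  L=[0; 1; 2; 3; 4; 5; 81/16; 325/64]  R=[651/128; 163/32; 41/8; 21/4; 11/2; 6]  so 1301/256
v_15 [BBBBBBRRRRBRBRB]  L=[0; 1; 2; 3; 4; 5; 81/16; 325/64; 1301/256]  R=[651/128; 163/32; 41/8; 21/4; 11/2; 6]  so 2603/512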